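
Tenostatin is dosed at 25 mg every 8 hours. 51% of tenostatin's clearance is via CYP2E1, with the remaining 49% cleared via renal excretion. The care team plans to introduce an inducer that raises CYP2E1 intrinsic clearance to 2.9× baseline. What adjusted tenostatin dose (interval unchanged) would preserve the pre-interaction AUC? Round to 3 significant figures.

CYP2E1: 0.51 × 2.9 = 1.479
Other: 0.49 (unchanged)
New clearance relative to baseline: 1.479 + 0.49 = 1.969.
To maintain the same steady-state level, dose must scale with clearance: new dose = 25 × 1.969 = 49.2 mg.

49.2 mg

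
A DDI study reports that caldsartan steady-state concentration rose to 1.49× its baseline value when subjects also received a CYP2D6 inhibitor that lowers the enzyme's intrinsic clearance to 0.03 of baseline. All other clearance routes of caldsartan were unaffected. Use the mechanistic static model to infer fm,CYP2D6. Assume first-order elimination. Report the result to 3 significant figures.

Write x for the fraction cleared via CYP2D6. The observed steady-state concentration change means clearance fell to 1/1.49 = 0.6711 of baseline.
Only the CYP2D6 route changed, so 0.6711 = x·0.03 + (1 − x), giving x = 0.339.

0.339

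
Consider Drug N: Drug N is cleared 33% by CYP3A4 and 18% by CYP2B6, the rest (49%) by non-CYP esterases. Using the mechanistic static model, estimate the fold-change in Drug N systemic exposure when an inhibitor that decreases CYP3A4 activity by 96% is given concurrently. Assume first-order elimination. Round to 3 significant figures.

The CYP3A4 pathway (33% of clearance) is reduced to 0.04× activity: 0.33 × 0.04 = 0.0132.
CYP2B6 (18%) and the residual 49% are unaffected.
CL_new/CL_old = 0.0132 + 0.18 + 0.49 = 0.6832.
Since systemic exposure ∝ 1/CL, the ratio is 1 / 0.6832 = 1.46.

1.46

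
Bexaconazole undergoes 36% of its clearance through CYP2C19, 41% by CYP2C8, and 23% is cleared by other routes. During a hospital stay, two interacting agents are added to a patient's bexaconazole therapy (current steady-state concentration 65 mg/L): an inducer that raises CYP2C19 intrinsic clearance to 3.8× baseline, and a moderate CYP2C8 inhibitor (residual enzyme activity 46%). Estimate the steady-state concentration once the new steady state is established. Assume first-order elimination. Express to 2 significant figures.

36 mg/L

The CYP2C19 pathway (36% of clearance) rises to 3.8× activity: 0.36 × 3.8 = 1.368.
The CYP2C8 pathway (41% of clearance) falls to 0.46× activity: 0.41 × 0.46 = 0.1886.
The remaining 23% of clearance is unaffected.
Relative clearance = 1.368 + 0.1886 + 0.23 = 1.7866.
Dividing the baseline by the relative clearance: 65 / 1.7866 = 36 mg/L.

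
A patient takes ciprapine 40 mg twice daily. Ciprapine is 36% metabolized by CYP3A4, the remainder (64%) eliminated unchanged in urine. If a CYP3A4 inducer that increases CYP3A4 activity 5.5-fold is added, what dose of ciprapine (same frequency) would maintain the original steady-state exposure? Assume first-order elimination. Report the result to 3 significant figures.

CYP3A4: 0.36 × 5.5 = 1.98
Other: 0.64 (unchanged)
Relative clearance = 1.98 + 0.64 = 2.62.
To maintain the same steady-state level, dose must scale with clearance: new dose = 40 × 2.62 = 105 mg.

105 mg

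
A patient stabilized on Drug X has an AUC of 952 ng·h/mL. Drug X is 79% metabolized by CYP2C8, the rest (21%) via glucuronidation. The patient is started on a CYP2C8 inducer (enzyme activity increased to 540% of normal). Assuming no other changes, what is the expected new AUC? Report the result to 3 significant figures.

The CYP2C8 pathway (79% of clearance) rises to 5.4× activity: 0.79 × 5.4 = 4.266.
The remaining 21% of clearance is unaffected.
New clearance relative to baseline: 4.266 + 0.21 = 4.476.
With dosing unchanged, AUC scales as 1/CL: 952 / 4.476 = 213 ng·h/mL.

213 ng·h/mL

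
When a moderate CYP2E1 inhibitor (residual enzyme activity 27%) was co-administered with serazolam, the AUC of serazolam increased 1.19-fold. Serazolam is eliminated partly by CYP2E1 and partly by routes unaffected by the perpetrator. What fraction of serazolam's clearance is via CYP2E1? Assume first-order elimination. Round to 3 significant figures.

Let x = fm,CYP2E1. Because AUC ∝ 1/CL, relative clearance fell to 1/1.19 = 0.8403.
Setting x·0.27 + (1 − x) = 0.8403 and solving: x = (0.8403 − 1)/(0.27 − 1) = 0.219.

0.219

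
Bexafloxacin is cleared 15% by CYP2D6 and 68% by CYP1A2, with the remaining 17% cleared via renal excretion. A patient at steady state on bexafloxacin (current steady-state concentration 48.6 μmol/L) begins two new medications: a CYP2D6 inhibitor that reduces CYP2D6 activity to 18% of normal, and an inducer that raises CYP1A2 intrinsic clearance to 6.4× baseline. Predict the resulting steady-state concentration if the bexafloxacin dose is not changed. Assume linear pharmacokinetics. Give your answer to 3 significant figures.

10.7 μmol/L

CYP2D6: 0.15 × 0.18 = 0.027
CYP1A2: 0.68 × 6.4 = 4.352
Other: 0.17 (unchanged)
Relative clearance = 0.027 + 4.352 + 0.17 = 4.549.
New steady-state concentration = 48.6 / 4.549 = 10.7 μmol/L (concentration scales inversely with clearance).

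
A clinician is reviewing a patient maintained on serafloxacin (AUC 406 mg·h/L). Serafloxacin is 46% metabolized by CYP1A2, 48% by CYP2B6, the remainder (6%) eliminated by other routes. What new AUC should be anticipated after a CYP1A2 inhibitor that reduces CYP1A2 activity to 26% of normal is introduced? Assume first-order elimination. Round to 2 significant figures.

CYP1A2: 0.46 × 0.26 = 0.1196
CYP2B6: 0.48 (unchanged)
Other: 0.06 (unchanged)
New clearance relative to baseline: 0.1196 + 0.48 + 0.06 = 0.6596.
New AUC = baseline ÷ relative clearance = 406 / 0.6596 = 6.2 × 10² mg·h/L.

6.2 × 10² mg·h/L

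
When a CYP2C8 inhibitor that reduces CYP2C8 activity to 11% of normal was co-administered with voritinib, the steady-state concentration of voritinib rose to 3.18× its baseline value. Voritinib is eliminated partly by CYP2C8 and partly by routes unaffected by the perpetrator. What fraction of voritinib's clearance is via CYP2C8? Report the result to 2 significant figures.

Let x = fm,CYP2C8. Because steady-state concentration ∝ 1/CL, relative clearance fell to 1/3.18 = 0.3145.
Setting x·0.11 + (1 − x) = 0.3145 and solving: x = (0.3145 − 1)/(0.11 − 1) = 0.77.

0.77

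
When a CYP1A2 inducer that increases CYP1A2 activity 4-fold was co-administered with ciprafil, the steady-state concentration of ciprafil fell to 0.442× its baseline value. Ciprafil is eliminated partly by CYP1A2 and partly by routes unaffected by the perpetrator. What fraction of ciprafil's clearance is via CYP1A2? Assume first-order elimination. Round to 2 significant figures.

Let fm be the CYP1A2 fraction. New clearance relative to baseline = fm × 4 + (1 − fm).
Steady-state concentration ratio = 1 / (new CL fraction), so new CL fraction = 1 / 0.442 = 2.262.
fm × 4 + 1 − fm = 2.262  ⇒  fm × (4 − 1) = 1.262  ⇒  fm = 0.42.

0.42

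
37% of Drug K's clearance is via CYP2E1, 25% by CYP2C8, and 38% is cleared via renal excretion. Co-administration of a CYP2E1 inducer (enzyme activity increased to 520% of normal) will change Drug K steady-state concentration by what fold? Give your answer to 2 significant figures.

The CYP2E1 pathway (37% of clearance) increases to 5.2× activity: 0.37 × 5.2 = 1.924.
CYP2C8 (25%) and the residual 38% are unaffected.
Relative clearance = 1.924 + 0.25 + 0.38 = 2.554.
Steady-state concentration ratio = CL_old/CL_new = 1 / 2.554 = 0.39.

0.39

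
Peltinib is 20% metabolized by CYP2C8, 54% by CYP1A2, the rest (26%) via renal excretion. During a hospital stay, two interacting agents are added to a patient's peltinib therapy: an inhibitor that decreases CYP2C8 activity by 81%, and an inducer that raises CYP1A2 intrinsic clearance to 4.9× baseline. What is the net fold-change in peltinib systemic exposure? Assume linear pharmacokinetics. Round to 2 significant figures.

The CYP2C8 pathway (20% of clearance) drops to 0.19× activity: 0.2 × 0.19 = 0.038.
The CYP1A2 pathway (54% of clearance) increases to 4.9× activity: 0.54 × 4.9 = 2.646.
Non-CYP routes (26%) are unchanged.
Relative clearance = 0.038 + 2.646 + 0.26 = 2.944.
Because systemic exposure varies inversely with clearance, the combined effect is 1 / 2.944 = 0.34.

0.34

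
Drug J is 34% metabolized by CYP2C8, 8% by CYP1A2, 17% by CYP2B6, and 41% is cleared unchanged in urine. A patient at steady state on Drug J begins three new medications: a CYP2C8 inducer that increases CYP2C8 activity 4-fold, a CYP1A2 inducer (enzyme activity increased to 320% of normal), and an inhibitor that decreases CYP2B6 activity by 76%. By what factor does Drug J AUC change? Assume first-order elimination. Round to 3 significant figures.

The CYP2C8 pathway (34% of clearance) rises to 4× activity: 0.34 × 4 = 1.36.
The CYP1A2 pathway (8% of clearance) increases to 3.2× activity: 0.08 × 3.2 = 0.256.
The CYP2B6 pathway (17% of clearance) is reduced to 0.24× activity: 0.17 × 0.24 = 0.0408.
Non-CYP routes (41%) are unchanged.
CL_new/CL_old = 1.36 + 0.256 + 0.0408 + 0.41 = 2.0668.
Net AUC ratio = 1 / 2.0668 = 0.484.

0.484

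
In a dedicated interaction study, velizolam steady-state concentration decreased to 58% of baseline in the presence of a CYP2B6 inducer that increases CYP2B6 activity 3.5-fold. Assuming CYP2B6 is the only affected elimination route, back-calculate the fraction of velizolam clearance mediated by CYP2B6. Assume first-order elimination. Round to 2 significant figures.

0.29

Write x for the fraction cleared via CYP2B6. The observed steady-state concentration change means clearance rose to 1/0.580 = 1.724 of baseline.
Only the CYP2B6 route changed, so 1.724 = x·3.5 + (1 − x), giving x = 0.29.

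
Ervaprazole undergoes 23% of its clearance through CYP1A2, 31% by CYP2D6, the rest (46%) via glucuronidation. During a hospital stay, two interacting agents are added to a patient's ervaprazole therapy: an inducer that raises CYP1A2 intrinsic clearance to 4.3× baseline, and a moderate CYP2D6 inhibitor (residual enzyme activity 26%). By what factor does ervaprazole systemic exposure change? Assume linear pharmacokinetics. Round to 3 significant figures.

CYP1A2: 0.23 × 4.3 = 0.989
CYP2D6: 0.31 × 0.26 = 0.0806
Other: 0.46 (unchanged)
CL_new/CL_old = 0.989 + 0.0806 + 0.46 = 1.5296.
Systemic exposure ∝ 1/CL: fold-change = 1 / 1.5296 = 0.654.

0.654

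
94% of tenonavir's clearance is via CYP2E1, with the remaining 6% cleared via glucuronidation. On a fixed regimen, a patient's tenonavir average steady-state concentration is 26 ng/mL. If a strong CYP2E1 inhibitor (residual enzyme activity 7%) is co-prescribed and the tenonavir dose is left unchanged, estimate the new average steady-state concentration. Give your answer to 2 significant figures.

CYP2E1: 0.94 × 0.07 = 0.0658
Other: 0.06 (unchanged)
CL_new/CL_old = 0.0658 + 0.06 = 0.1258.
With dosing unchanged, average steady-state concentration scales as 1/CL: 26 / 0.1258 = 2.1 × 10² ng/mL.

2.1 × 10² ng/mL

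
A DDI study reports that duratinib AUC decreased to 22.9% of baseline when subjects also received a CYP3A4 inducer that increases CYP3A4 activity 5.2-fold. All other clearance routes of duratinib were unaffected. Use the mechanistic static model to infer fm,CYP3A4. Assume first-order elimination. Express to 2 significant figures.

0.80

CL'/CL = 1 / 0.229 = 4.367
5.2·fm + (1 − fm) = 4.367
fm = (4.367 − 1) / (5.2 − 1) = 0.80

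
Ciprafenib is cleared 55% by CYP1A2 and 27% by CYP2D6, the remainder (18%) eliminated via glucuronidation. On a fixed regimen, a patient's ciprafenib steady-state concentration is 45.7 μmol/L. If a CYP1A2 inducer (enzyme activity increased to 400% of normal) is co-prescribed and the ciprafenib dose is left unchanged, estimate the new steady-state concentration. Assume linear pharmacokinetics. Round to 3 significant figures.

The CYP1A2 pathway (55% of clearance) increases to 4× activity: 0.55 × 4 = 2.2.
CYP2D6 (27%) and the residual 18% are unaffected.
New clearance relative to baseline: 2.2 + 0.27 + 0.18 = 2.65.
Steady-state concentration ∝ 1/CL, so new value = 45.7 / 2.65 = 17.2 μmol/L.

17.2 μmol/L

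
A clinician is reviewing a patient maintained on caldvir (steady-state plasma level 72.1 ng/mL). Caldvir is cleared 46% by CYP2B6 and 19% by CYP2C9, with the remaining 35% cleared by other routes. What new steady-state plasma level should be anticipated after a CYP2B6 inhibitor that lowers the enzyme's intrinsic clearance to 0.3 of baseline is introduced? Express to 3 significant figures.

The CYP2B6 pathway (46% of clearance) drops to 0.3× activity: 0.46 × 0.3 = 0.138.
CYP2C9 (19%) and the residual 35% are unaffected.
CL_new/CL_old = 0.138 + 0.19 + 0.35 = 0.678.
With dosing unchanged, steady-state plasma level scales as 1/CL: 72.1 / 0.678 = 106 ng/mL.

106 ng/mL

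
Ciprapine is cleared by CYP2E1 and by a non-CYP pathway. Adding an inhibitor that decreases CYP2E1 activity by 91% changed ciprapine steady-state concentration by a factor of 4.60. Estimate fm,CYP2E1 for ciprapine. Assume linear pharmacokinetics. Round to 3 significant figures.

Write x for the fraction cleared via CYP2E1. The observed steady-state concentration change means clearance fell to 1/4.60 = 0.2174 of baseline.
Setting x·0.09 + (1 − x) = 0.2174 and solving: x = (0.2174 − 1)/(0.09 − 1) = 0.860.

0.860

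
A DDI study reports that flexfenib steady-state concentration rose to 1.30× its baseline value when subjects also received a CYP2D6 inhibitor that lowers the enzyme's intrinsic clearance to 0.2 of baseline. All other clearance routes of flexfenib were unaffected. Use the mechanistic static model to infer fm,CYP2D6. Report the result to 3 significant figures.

0.288

Call the CYP2D6 fraction fm. After the interaction, CL_new/CL_old = fm × 0.2 + (1 − fm).
Steady-state concentration ratio = 1 / (new CL fraction), so new CL fraction = 1 / 1.30 = 0.7692.
fm × 0.2 + 1 − fm = 0.7692  ⇒  fm × (0.2 − 1) = −0.2308  ⇒  fm = 0.288.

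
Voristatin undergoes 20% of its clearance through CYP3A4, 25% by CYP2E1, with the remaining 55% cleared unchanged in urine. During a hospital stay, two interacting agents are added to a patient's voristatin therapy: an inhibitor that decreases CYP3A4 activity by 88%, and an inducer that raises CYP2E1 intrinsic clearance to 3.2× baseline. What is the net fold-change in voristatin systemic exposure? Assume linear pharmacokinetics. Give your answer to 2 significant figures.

The CYP3A4 pathway (20% of clearance) drops to 0.12× activity: 0.2 × 0.12 = 0.024.
The CYP2E1 pathway (25% of clearance) increases to 3.2× activity: 0.25 × 3.2 = 0.8.
The remaining 55% of clearance is unaffected.
CL_new/CL_old = 0.024 + 0.8 + 0.55 = 1.374.
Because systemic exposure varies inversely with clearance, the combined effect is 1 / 1.374 = 0.73.

0.73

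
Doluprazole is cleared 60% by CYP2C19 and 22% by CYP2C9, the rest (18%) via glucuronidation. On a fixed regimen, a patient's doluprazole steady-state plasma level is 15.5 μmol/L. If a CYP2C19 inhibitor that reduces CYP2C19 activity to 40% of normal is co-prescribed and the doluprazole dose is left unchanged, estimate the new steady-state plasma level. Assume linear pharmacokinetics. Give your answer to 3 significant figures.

The CYP2C19 pathway (60% of clearance) is reduced to 0.4× activity: 0.6 × 0.4 = 0.24.
CYP2C9 (22%) and the residual 18% are unaffected.
New clearance relative to baseline: 0.24 + 0.22 + 0.18 = 0.64.
Steady-state plasma level ∝ 1/CL, so new value = 15.5 / 0.64 = 24.2 μmol/L.

24.2 μmol/L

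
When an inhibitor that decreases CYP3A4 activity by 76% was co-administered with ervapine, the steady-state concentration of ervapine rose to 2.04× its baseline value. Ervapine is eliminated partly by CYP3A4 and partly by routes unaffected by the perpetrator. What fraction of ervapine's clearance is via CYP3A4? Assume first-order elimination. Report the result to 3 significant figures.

0.671

CL'/CL = 1 / 2.04 = 0.4902
0.24·fm + (1 − fm) = 0.4902
fm = (0.4902 − 1) / (0.24 − 1) = 0.671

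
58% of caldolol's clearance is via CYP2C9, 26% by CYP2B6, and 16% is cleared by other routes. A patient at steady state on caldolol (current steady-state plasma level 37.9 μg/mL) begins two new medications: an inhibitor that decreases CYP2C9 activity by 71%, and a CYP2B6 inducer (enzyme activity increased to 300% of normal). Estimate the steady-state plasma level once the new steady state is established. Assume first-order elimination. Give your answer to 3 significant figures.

CYP2C9: 0.58 × 0.29 = 0.1682
CYP2B6: 0.26 × 3 = 0.78
Other: 0.16 (unchanged)
New clearance relative to baseline: 0.1682 + 0.78 + 0.16 = 1.1082.
Steady-state plasma level ∝ 1/CL: new value = 37.9 / 1.1082 = 34.2 μg/mL.

34.2 μg/mL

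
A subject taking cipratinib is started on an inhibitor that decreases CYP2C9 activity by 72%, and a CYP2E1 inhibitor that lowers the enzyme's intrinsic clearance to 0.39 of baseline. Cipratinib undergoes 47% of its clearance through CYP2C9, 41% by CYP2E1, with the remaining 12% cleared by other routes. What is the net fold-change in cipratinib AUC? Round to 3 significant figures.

2.43

The CYP2C9 pathway (47% of clearance) is reduced to 0.28× activity: 0.47 × 0.28 = 0.1316.
The CYP2E1 pathway (41% of clearance) is reduced to 0.39× activity: 0.41 × 0.39 = 0.1599.
Non-CYP routes (12%) are unchanged.
Relative clearance = 0.1316 + 0.1599 + 0.12 = 0.4115.
Net AUC ratio = 1 / 0.4115 = 2.43.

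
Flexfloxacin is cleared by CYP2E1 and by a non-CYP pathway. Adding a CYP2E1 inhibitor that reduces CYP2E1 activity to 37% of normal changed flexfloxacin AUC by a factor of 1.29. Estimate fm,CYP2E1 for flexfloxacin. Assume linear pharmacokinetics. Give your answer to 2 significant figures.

0.36

CL'/CL = 1 / 1.29 = 0.7752
0.37·fm + (1 − fm) = 0.7752
fm = (0.7752 − 1) / (0.37 − 1) = 0.36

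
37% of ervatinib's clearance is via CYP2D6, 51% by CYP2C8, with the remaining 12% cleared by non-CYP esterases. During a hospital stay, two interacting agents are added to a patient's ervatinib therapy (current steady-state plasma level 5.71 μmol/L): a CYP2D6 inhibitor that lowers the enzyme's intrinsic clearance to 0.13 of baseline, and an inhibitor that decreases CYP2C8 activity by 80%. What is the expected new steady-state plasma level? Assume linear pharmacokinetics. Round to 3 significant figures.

21.1 μmol/L

The CYP2D6 pathway (37% of clearance) drops to 0.13× activity: 0.37 × 0.13 = 0.0481.
The CYP2C8 pathway (51% of clearance) falls to 0.2× activity: 0.51 × 0.2 = 0.102.
Non-CYP routes (12%) are unchanged.
Relative clearance = 0.0481 + 0.102 + 0.12 = 0.2701.
Dividing the baseline by the relative clearance: 5.71 / 0.2701 = 21.1 μmol/L.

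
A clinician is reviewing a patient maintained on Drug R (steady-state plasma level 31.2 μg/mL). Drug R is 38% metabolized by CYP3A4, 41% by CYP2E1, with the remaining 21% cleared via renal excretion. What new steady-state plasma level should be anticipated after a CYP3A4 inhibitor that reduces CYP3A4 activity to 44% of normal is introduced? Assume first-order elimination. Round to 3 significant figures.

39.6 μg/mL

The CYP3A4 pathway (38% of clearance) drops to 0.44× activity: 0.38 × 0.44 = 0.1672.
CYP2E1 (41%) and the residual 21% are unaffected.
New clearance relative to baseline: 0.1672 + 0.41 + 0.21 = 0.7872.
New steady-state plasma level = baseline ÷ relative clearance = 31.2 / 0.7872 = 39.6 μg/mL.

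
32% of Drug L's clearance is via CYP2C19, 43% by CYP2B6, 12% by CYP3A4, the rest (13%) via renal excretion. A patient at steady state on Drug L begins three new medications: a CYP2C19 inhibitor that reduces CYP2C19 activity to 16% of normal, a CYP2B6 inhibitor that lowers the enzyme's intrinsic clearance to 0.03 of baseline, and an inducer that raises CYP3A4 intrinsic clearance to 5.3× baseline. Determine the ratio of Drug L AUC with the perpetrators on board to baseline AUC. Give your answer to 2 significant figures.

The CYP2C19 pathway (32% of clearance) is reduced to 0.16× activity: 0.32 × 0.16 = 0.0512.
The CYP2B6 pathway (43% of clearance) drops to 0.03× activity: 0.43 × 0.03 = 0.0129.
The CYP3A4 pathway (12% of clearance) increases to 5.3× activity: 0.12 × 5.3 = 0.636.
The remaining 13% of clearance is unaffected.
CL_new/CL_old = 0.0512 + 0.0129 + 0.636 + 0.13 = 0.8301.
Because AUC varies inversely with clearance, the combined effect is 1 / 0.8301 = 1.2.

1.2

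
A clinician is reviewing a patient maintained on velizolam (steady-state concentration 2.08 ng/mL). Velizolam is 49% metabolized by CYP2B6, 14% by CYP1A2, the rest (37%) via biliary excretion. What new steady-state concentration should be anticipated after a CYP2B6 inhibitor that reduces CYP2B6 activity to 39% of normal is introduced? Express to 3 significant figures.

2.97 ng/mL

The CYP2B6 pathway (49% of clearance) is reduced to 0.39× activity: 0.49 × 0.39 = 0.1911.
CYP1A2 (14%) and the residual 37% are unaffected.
New clearance relative to baseline: 0.1911 + 0.14 + 0.37 = 0.7011.
With dosing unchanged, steady-state concentration scales as 1/CL: 2.08 / 0.7011 = 2.97 ng/mL.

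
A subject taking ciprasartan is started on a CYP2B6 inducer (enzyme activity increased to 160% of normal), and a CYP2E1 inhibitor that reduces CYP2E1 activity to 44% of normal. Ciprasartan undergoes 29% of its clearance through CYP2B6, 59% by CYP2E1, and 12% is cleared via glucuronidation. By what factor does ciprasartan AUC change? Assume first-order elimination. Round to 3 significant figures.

1.19

The CYP2B6 pathway (29% of clearance) is boosted to 1.6× activity: 0.29 × 1.6 = 0.464.
The CYP2E1 pathway (59% of clearance) drops to 0.44× activity: 0.59 × 0.44 = 0.2596.
Non-CYP routes (12%) are unchanged.
CL_new/CL_old = 0.464 + 0.2596 + 0.12 = 0.8436.
Because AUC varies inversely with clearance, the combined effect is 1 / 0.8436 = 1.19.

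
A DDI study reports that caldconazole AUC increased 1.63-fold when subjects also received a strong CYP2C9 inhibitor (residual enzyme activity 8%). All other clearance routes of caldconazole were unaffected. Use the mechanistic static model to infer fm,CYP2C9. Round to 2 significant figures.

CL'/CL = 1 / 1.63 = 0.6135
0.08·fm + (1 − fm) = 0.6135
fm = (0.6135 − 1) / (0.08 − 1) = 0.42

0.42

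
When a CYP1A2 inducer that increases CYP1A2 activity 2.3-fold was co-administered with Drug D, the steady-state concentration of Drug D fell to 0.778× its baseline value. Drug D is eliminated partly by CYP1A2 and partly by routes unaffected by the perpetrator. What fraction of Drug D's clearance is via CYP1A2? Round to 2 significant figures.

0.22

Let x = fm,CYP1A2. Because steady-state concentration ∝ 1/CL, relative clearance rose to 1/0.778 = 1.285.
Setting x·2.3 + (1 − x) = 1.285 and solving: x = (1.285 − 1)/(2.3 − 1) = 0.22.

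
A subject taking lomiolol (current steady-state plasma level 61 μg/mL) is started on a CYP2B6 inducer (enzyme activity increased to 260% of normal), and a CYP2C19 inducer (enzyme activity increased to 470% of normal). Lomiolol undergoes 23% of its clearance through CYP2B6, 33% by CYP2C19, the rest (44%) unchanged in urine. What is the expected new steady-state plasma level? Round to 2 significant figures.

24 μg/mL

The CYP2B6 pathway (23% of clearance) rises to 2.6× activity: 0.23 × 2.6 = 0.598.
The CYP2C19 pathway (33% of clearance) increases to 4.7× activity: 0.33 × 4.7 = 1.551.
The remaining 44% of clearance is unaffected.
Relative clearance = 0.598 + 1.551 + 0.44 = 2.589.
New steady-state plasma level = 61 / 2.589 = 24 μg/mL (concentration scales inversely with clearance).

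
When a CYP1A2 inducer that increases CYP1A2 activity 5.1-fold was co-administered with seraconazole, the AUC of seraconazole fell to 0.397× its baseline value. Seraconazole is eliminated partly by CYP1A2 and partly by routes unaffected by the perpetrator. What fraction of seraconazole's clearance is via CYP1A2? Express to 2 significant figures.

Call the CYP1A2 fraction fm. After the interaction, CL_new/CL_old = fm × 5.1 + (1 − fm).
AUC ratio = 1 / (new CL fraction), so new CL fraction = 1 / 0.397 = 2.519.
fm × 5.1 + 1 − fm = 2.519  ⇒  fm × (5.1 − 1) = 1.519  ⇒  fm = 0.37.

0.37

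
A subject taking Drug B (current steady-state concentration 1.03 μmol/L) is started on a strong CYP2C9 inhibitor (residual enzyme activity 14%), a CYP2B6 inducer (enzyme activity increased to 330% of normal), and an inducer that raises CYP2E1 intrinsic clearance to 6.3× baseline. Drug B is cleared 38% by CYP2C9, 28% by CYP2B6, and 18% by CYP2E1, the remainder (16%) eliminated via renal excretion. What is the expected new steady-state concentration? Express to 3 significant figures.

The CYP2C9 pathway (38% of clearance) is reduced to 0.14× activity: 0.38 × 0.14 = 0.0532.
The CYP2B6 pathway (28% of clearance) increases to 3.3× activity: 0.28 × 3.3 = 0.924.
The CYP2E1 pathway (18% of clearance) increases to 6.3× activity: 0.18 × 6.3 = 1.134.
Non-CYP routes (16%) are unchanged.
Relative clearance = 0.0532 + 0.924 + 1.134 + 0.16 = 2.2712.
Dividing the baseline by the relative clearance: 1.03 / 2.2712 = 0.454 μmol/L.

0.454 μmol/L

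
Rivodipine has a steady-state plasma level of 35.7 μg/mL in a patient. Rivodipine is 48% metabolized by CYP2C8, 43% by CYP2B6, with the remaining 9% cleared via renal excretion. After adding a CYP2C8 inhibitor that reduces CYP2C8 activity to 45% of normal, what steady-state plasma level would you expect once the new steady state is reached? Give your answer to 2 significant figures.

49 μg/mL

The CYP2C8 pathway (48% of clearance) falls to 0.45× activity: 0.48 × 0.45 = 0.216.
CYP2B6 (43%) and the residual 9% are unaffected.
Relative clearance = 0.216 + 0.43 + 0.09 = 0.736.
New steady-state plasma level = baseline ÷ relative clearance = 35.7 / 0.736 = 49 μg/mL.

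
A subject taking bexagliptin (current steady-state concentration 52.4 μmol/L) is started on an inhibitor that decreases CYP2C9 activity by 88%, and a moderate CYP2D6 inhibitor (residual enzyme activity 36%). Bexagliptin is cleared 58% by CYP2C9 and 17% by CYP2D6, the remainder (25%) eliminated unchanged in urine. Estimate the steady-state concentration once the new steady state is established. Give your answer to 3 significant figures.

138 μmol/L

The CYP2C9 pathway (58% of clearance) drops to 0.12× activity: 0.58 × 0.12 = 0.0696.
The CYP2D6 pathway (17% of clearance) is reduced to 0.36× activity: 0.17 × 0.36 = 0.0612.
The remaining 25% of clearance is unaffected.
CL_new/CL_old = 0.0696 + 0.0612 + 0.25 = 0.3808.
New steady-state concentration = 52.4 / 0.3808 = 138 μmol/L (concentration scales inversely with clearance).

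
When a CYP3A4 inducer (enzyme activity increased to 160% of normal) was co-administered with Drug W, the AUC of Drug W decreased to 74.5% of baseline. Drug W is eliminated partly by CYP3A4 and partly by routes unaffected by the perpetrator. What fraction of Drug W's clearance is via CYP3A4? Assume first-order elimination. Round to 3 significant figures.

Let x = fm,CYP3A4. Because AUC ∝ 1/CL, relative clearance rose to 1/0.745 = 1.342.
Only the CYP3A4 route changed, so 1.342 = x·1.6 + (1 − x), giving x = 0.570.

0.570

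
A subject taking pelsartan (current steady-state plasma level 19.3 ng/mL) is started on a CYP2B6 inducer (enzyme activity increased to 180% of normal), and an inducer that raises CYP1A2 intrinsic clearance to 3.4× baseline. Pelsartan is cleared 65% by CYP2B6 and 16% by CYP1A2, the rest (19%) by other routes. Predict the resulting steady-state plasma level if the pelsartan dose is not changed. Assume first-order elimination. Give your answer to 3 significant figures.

10.1 ng/mL

The CYP2B6 pathway (65% of clearance) is boosted to 1.8× activity: 0.65 × 1.8 = 1.17.
The CYP1A2 pathway (16% of clearance) is boosted to 3.4× activity: 0.16 × 3.4 = 0.544.
Non-CYP routes (19%) are unchanged.
Relative clearance = 1.17 + 0.544 + 0.19 = 1.904.
New steady-state plasma level = 19.3 / 1.904 = 10.1 ng/mL (concentration scales inversely with clearance).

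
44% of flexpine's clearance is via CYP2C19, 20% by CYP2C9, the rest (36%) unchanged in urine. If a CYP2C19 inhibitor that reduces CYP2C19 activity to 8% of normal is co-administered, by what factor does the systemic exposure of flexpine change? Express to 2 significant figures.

The CYP2C19 pathway (44% of clearance) is reduced to 0.08× activity: 0.44 × 0.08 = 0.0352.
CYP2C9 (20%) and the residual 36% are unaffected.
CL_new/CL_old = 0.0352 + 0.2 + 0.36 = 0.5952.
Systemic exposure ratio = CL_old/CL_new = 1 / 0.5952 = 1.7.

1.7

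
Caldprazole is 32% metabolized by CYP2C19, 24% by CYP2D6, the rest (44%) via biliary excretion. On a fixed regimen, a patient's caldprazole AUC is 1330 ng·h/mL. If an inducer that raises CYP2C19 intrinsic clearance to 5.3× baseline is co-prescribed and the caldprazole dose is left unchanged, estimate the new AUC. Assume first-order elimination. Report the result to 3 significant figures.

560 ng·h/mL

The CYP2C19 pathway (32% of clearance) is boosted to 5.3× activity: 0.32 × 5.3 = 1.696.
CYP2D6 (24%) and the residual 44% are unaffected.
CL_new/CL_old = 1.696 + 0.24 + 0.44 = 2.376.
With dosing unchanged, AUC scales as 1/CL: 1330 / 2.376 = 560 ng·h/mL.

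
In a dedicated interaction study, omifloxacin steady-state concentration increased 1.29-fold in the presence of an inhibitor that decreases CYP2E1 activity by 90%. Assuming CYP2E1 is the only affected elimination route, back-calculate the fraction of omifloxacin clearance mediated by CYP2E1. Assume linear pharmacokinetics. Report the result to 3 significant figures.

0.250

CL'/CL = 1 / 1.29 = 0.7752
0.1·fm + (1 − fm) = 0.7752
fm = (0.7752 − 1) / (0.1 − 1) = 0.250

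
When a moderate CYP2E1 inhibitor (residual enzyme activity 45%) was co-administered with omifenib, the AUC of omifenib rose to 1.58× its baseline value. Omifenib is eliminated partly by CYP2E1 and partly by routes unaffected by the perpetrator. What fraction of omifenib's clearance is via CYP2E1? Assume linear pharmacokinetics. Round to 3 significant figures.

Write x for the fraction cleared via CYP2E1. The observed AUC change means clearance fell to 1/1.58 = 0.6329 of baseline.
Setting x·0.45 + (1 − x) = 0.6329 and solving: x = (0.6329 − 1)/(0.45 − 1) = 0.667.

0.667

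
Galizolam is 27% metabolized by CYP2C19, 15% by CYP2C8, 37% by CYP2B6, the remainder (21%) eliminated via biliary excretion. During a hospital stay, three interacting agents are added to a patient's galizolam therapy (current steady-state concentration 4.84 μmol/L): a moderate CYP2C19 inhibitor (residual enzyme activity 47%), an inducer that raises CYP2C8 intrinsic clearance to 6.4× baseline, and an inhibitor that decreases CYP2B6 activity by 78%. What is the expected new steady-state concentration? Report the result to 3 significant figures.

The CYP2C19 pathway (27% of clearance) falls to 0.47× activity: 0.27 × 0.47 = 0.1269.
The CYP2C8 pathway (15% of clearance) is boosted to 6.4× activity: 0.15 × 6.4 = 0.96.
The CYP2B6 pathway (37% of clearance) falls to 0.22× activity: 0.37 × 0.22 = 0.0814.
Non-CYP routes (21%) are unchanged.
CL_new/CL_old = 0.1269 + 0.96 + 0.0814 + 0.21 = 1.3783.
Steady-state concentration ∝ 1/CL: new value = 4.84 / 1.3783 = 3.51 μmol/L.

3.51 μmol/L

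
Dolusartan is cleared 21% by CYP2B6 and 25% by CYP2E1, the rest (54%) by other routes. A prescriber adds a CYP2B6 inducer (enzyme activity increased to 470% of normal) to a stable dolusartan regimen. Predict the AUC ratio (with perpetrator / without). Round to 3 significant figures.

CYP2B6: 0.21 × 4.7 = 0.987
CYP2E1: 0.25 (unchanged)
Other: 0.54 (unchanged)
CL_new/CL_old = 0.987 + 0.25 + 0.54 = 1.777.
Since AUC ∝ 1/CL, the ratio is 1 / 1.777 = 0.563.

0.563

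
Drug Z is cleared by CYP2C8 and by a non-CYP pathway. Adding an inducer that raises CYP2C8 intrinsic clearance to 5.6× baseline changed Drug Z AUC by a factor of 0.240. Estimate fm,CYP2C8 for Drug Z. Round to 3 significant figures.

CL'/CL = 1 / 0.240 = 4.167
5.6·fm + (1 − fm) = 4.167
fm = (4.167 − 1) / (5.6 − 1) = 0.688

0.688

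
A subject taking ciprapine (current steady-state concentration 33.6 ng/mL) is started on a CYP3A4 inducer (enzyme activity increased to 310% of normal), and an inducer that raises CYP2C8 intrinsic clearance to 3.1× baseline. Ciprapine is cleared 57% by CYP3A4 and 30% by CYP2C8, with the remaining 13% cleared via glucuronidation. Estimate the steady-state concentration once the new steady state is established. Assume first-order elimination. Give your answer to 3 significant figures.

CYP3A4: 0.57 × 3.1 = 1.767
CYP2C8: 0.3 × 3.1 = 0.93
Other: 0.13 (unchanged)
CL_new/CL_old = 1.767 + 0.93 + 0.13 = 2.827.
Dividing the baseline by the relative clearance: 33.6 / 2.827 = 11.9 ng/mL.

11.9 ng/mL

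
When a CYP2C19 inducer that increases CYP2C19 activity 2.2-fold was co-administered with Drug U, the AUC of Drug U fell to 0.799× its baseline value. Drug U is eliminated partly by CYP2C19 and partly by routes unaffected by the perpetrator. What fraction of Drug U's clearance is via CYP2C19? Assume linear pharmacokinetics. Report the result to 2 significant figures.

0.21

Write x for the fraction cleared via CYP2C19. The observed AUC change means clearance rose to 1/0.799 = 1.252 of baseline.
Setting x·2.2 + (1 − x) = 1.252 and solving: x = (1.252 − 1)/(2.2 − 1) = 0.21.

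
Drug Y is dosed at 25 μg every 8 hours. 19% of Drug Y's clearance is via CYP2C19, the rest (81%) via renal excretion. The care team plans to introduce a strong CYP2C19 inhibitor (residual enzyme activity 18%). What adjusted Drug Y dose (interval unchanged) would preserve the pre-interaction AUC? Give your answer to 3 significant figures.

21.1 μg

The CYP2C19 pathway (19% of clearance) drops to 0.18× activity: 0.19 × 0.18 = 0.0342.
The remaining 81% of clearance is unaffected.
Relative clearance = 0.0342 + 0.81 = 0.8442.
Exposure is unchanged when dose changes in proportion to clearance. New dose = 25 μg × 0.8442 = 21.1 μg.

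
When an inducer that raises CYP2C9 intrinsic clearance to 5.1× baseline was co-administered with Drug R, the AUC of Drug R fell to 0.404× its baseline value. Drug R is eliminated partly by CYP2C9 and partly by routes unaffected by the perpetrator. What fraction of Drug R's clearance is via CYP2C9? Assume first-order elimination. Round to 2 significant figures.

0.36

CL'/CL = 1 / 0.404 = 2.475
5.1·fm + (1 − fm) = 2.475
fm = (2.475 − 1) / (5.1 − 1) = 0.36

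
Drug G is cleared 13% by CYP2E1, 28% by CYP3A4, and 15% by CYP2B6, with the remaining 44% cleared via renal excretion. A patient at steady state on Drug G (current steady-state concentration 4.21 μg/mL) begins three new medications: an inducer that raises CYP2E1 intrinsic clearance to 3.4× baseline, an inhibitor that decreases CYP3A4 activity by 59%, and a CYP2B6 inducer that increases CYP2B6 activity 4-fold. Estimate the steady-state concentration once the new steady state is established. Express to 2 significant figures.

The CYP2E1 pathway (13% of clearance) rises to 3.4× activity: 0.13 × 3.4 = 0.442.
The CYP3A4 pathway (28% of clearance) drops to 0.41× activity: 0.28 × 0.41 = 0.1148.
The CYP2B6 pathway (15% of clearance) rises to 4× activity: 0.15 × 4 = 0.6.
The remaining 44% of clearance is unaffected.
New clearance relative to baseline: 0.442 + 0.1148 + 0.6 + 0.44 = 1.5968.
Dividing the baseline by the relative clearance: 4.21 / 1.5968 = 2.6 μg/mL.

2.6 μg/mL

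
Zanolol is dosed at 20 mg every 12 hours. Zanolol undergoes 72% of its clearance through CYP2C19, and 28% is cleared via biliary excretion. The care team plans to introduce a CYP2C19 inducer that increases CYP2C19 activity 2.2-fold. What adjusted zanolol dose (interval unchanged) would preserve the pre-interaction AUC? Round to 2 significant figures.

The CYP2C19 pathway (72% of clearance) is boosted to 2.2× activity: 0.72 × 2.2 = 1.584.
Non-CYP routes (28%) are unchanged.
New clearance relative to baseline: 1.584 + 0.28 = 1.864.
Css,avg = (dose rate)/CL, so holding Css fixed requires dose ∝ CL: 20 × 1.864 = 37 mg.

37 mg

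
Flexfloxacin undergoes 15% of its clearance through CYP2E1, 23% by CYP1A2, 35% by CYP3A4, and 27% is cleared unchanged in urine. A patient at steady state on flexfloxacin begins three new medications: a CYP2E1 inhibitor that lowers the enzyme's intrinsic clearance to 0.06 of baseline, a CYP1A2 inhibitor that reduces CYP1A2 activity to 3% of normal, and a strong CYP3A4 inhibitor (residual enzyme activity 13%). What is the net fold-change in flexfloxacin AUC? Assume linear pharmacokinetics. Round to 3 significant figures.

3.02

CYP2E1: 0.15 × 0.06 = 0.009
CYP1A2: 0.23 × 0.03 = 0.0069
CYP3A4: 0.35 × 0.13 = 0.0455
Other: 0.27 (unchanged)
New clearance relative to baseline: 0.009 + 0.0069 + 0.0455 + 0.27 = 0.3314.
AUC ∝ 1/CL: fold-change = 1 / 0.3314 = 3.02.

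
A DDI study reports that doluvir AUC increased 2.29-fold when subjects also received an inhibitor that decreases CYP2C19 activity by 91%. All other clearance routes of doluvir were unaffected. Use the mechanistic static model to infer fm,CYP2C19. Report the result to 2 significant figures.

Let x = fm,CYP2C19. Because AUC ∝ 1/CL, relative clearance fell to 1/2.29 = 0.4367.
Only the CYP2C19 route changed, so 0.4367 = x·0.09 + (1 − x), giving x = 0.62.

0.62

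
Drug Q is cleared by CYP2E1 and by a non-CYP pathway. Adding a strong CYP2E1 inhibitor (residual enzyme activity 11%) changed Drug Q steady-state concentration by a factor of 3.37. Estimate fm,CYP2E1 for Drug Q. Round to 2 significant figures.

0.79

CL'/CL = 1 / 3.37 = 0.2967
0.11·fm + (1 − fm) = 0.2967
fm = (0.2967 − 1) / (0.11 − 1) = 0.79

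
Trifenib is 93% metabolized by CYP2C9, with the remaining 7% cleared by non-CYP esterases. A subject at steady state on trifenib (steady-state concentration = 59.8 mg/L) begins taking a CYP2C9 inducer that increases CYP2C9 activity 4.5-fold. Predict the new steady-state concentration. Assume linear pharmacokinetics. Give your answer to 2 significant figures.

CYP2C9: 0.93 × 4.5 = 4.185
Other: 0.07 (unchanged)
New clearance relative to baseline: 4.185 + 0.07 = 4.255.
Steady-state concentration ∝ 1/CL, so new value = 59.8 / 4.255 = 14 mg/L.

14 mg/L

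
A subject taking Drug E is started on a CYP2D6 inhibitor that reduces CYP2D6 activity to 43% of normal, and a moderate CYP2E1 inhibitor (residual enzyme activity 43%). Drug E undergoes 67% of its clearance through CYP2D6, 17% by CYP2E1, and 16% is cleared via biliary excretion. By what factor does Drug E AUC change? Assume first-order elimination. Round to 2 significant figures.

1.9

The CYP2D6 pathway (67% of clearance) drops to 0.43× activity: 0.67 × 0.43 = 0.2881.
The CYP2E1 pathway (17% of clearance) is reduced to 0.43× activity: 0.17 × 0.43 = 0.0731.
Non-CYP routes (16%) are unchanged.
CL_new/CL_old = 0.2881 + 0.0731 + 0.16 = 0.5212.
Because AUC varies inversely with clearance, the combined effect is 1 / 0.5212 = 1.9.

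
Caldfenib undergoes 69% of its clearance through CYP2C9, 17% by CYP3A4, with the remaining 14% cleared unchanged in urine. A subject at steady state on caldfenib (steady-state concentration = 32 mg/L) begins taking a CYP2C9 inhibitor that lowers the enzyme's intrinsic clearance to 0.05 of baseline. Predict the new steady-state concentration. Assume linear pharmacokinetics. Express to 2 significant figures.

The CYP2C9 pathway (69% of clearance) falls to 0.05× activity: 0.69 × 0.05 = 0.0345.
CYP3A4 (17%) and the residual 14% are unaffected.
Relative clearance = 0.0345 + 0.17 + 0.14 = 0.3445.
New steady-state concentration = baseline ÷ relative clearance = 32 / 0.3445 = 93 mg/L.

93 mg/L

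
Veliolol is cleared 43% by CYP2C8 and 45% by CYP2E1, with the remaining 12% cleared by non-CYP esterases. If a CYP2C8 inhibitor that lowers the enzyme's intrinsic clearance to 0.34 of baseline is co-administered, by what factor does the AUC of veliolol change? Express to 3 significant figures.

CYP2C8: 0.43 × 0.34 = 0.1462
CYP2E1: 0.45 (unchanged)
Other: 0.12 (unchanged)
Relative clearance = 0.1462 + 0.45 + 0.12 = 0.7162.
AUC is inversely proportional to clearance, so the fold-change is 1 / 0.7162 = 1.40.

1.40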